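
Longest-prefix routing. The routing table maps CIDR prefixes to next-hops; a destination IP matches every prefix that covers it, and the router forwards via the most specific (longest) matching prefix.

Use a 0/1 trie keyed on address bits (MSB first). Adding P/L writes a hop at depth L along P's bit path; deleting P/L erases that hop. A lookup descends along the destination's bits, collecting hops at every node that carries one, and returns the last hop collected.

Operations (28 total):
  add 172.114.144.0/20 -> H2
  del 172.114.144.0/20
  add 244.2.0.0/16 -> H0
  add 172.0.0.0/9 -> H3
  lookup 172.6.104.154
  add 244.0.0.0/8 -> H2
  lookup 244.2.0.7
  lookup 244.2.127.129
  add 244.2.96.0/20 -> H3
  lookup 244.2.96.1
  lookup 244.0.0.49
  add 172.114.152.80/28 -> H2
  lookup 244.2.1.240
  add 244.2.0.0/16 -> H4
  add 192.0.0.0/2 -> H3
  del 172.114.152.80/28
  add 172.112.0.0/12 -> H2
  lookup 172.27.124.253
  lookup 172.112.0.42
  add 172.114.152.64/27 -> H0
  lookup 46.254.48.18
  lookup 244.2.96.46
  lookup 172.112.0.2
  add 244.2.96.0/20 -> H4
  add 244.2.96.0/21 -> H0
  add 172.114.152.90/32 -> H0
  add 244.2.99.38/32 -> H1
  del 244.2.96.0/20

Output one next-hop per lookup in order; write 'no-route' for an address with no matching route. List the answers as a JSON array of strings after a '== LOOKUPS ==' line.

Apply in order:
  add 172.114.144.0/20 -> H2 at depth 20
  del 172.114.144.0/20 (clear depth 20)
  add 244.2.0.0/16 -> H0 at depth 16
  add 172.0.0.0/9 -> H3 at depth 9
  lookup 172.6.104.154: bits 101011000 walk d0:-→d1:-→d2:-→d3:-→d4:-→d5:-→d6:-→d7:-→d8:-→d9:H3 -> H3
  add 244.0.0.0/8 -> H2 at depth 8
  lookup 244.2.0.7: bits 1111010000000010 walk d0:-→d1:-→d2:-→d3:-→d4:-→d5:-→d6:-→d7:-→d8:H2→d9:-→d10:-→d11:-→d12:-→d13:-→d14:-→d15:-→d16:H0 -> H0
  lookup 244.2.127.129: bits 1111010000000010 walk d0:-→d1:-→d2:-→d3:-→d4:-→d5:-→d6:-→d7:-→d8:H2→d9:-→d10:-→d11:-→d12:-→d13:-→d14:-→d15:-→d16:H0 -> H0
  add 244.2.96.0/20 -> H3 at depth 20
  lookup 244.2.96.1: bits 11110100000000100110 walk d0:-→d1:-→d2:-→d3:-→d4:-→d5:-→d6:-→d7:-→d8:H2→d9:-→d10:-→d11:-→d12:-→d13:-→d14:-→d15:-→d16:H0→d17:-→d18:-→d19:-→d20:H3 -> H3
  lookup 244.0.0.49: bits 11110100000000 walk d0:-→d1:-→d2:-→d3:-→d4:-→d5:-→d6:-→d7:-→d8:H2→d9:-→d10:-→d11:-→d12:-→d13:-→d14:- -> H2
  add 172.114.152.80/28 -> H2 at depth 28
  lookup 244.2.1.240: bits 11110100000000100 walk d0:-→d1:-→d2:-→d3:-→d4:-→d5:-→d6:-→d7:-→d8:H2→d9:-→d10:-→d11:-→d12:-→d13:-→d14:-→d15:-→d16:H0→d17:- -> H0
  add 244.2.0.0/16 -> H4 at depth 16
  add 192.0.0.0/2 -> H3 at depth 2
  del 172.114.152.80/28 (clear depth 28)
  add 172.112.0.0/12 -> H2 at depth 12
  lookup 172.27.124.253: bits 101011000 walk d0:-→d1:-→d2:-→d3:-→d4:-→d5:-→d6:-→d7:-→d8:-→d9:H3 -> H3
  lookup 172.112.0.42: bits 10101100011100 walk d0:-→d1:-→d2:-→d3:-→d4:-→d5:-→d6:-→d7:-→d8:-→d9:H3→d10:-→d11:-→d12:H2→d13:-→d14:- -> H2
  add 172.114.152.64/27 -> H0 at depth 27
  lookup 46.254.48.18: bits ε walk d0:- -> no-route
  lookup 244.2.96.46: bits 11110100000000100110 walk d0:-→d1:-→d2:H3→d3:-→d4:-→d5:-→d6:-→d7:-→d8:H2→d9:-→d10:-→d11:-→d12:-→d13:-→d14:-→d15:-→d16:H4→d17:-→d18:-→d19:-→d20:H3 -> H3
  lookup 172.112.0.2: bits 10101100011100 walk d0:-→d1:-→d2:-→d3:-→d4:-→d5:-→d6:-→d7:-→d8:-→d9:H3→d10:-→d11:-→d12:H2→d13:-→d14:- -> H2
  add 244.2.96.0/20 -> H4 at depth 20
  add 244.2.96.0/21 -> H0 at depth 21
  add 172.114.152.90/32 -> H0 at depth 32
  add 244.2.99.38/32 -> H1 at depth 32
  del 244.2.96.0/20 (clear depth 20)

== LOOKUPS ==
["H3","H0","H0","H3","H2","H0","H3","H2","no-route","H3","H2"]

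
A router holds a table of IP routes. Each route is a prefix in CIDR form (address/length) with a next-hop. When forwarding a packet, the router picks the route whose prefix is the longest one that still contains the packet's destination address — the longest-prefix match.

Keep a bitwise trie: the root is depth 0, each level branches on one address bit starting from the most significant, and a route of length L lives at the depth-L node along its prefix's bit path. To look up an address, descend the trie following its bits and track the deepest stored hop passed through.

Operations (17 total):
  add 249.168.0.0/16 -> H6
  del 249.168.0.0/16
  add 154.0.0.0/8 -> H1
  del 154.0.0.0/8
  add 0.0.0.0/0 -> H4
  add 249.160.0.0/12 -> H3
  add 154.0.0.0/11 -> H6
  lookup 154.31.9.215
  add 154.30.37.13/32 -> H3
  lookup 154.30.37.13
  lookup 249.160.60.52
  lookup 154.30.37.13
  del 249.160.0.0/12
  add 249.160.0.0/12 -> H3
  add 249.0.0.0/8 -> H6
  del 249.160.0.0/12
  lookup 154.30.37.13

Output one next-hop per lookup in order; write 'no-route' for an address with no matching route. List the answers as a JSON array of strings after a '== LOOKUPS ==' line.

Trace:
  + 249.168.0.0/16 (H6) depth=16
  del 249.168.0.0/16 (clear depth 16)
  + 154.0.0.0/8 (H1) depth=8
  del 154.0.0.0/8 (clear depth 8)
  + 0.0.0.0/0 (H4) depth=0
  + 249.160.0.0/12 (H3) depth=12
  + 154.0.0.0/11 (H6) depth=11
  ? 154.31.9.215  path d0:H4→d1:-→d2:-→d3:-→d4:-→d5:-→d6:-→d7:-→d8:-→d9:-→d10:-→d11:H6  best=H6
  + 154.30.37.13/32 (H3) depth=32
  ? 154.30.37.13  path d0:H4→d1:-→d2:-→d3:-→d4:-→d5:-→d6:-→d7:-→d8:-→d9:-→d10:-→d11:H6→d12:-→d13:-→d14:-→d15:-→d16:-→d17:-→d18:-→d19:-→d20:-→d21:-→d22:-→d23:-→d24:-→d25:-→d26:-→d27:-→d28:-→d29:-→d30:-→d31:-→d32:H3  best=H3
  ? 249.160.60.52  path d0:H4→d1:-→d2:-→d3:-→d4:-→d5:-→d6:-→d7:-→d8:-→d9:-→d10:-→d11:-→d12:H3  best=H3
  ? 154.30.37.13  path d0:H4→d1:-→d2:-→d3:-→d4:-→d5:-→d6:-→d7:-→d8:-→d9:-→d10:-→d11:H6→d12:-→d13:-→d14:-→d15:-→d16:-→d17:-→d18:-→d19:-→d20:-→d21:-→d22:-→d23:-→d24:-→d25:-→d26:-→d27:-→d28:-→d29:-→d30:-→d31:-→d32:H3  best=H3
  del 249.160.0.0/12 (clear depth 12)
  + 249.160.0.0/12 (H3) depth=12
  + 249.0.0.0/8 (H6) depth=8
  del 249.160.0.0/12 (clear depth 12)
  ? 154.30.37.13  path d0:H4→d1:-→d2:-→d3:-→d4:-→d5:-→d6:-→d7:-→d8:-→d9:-→d10:-→d11:H6→d12:-→d13:-→d14:-→d15:-→d16:-→d17:-→d18:-→d19:-→d20:-→d21:-→d22:-→d23:-→d24:-→d25:-→d26:-→d27:-→d28:-→d29:-→d30:-→d31:-→d32:H3  best=H3

== LOOKUPS ==
["H6","H3","H3","H3","H3"]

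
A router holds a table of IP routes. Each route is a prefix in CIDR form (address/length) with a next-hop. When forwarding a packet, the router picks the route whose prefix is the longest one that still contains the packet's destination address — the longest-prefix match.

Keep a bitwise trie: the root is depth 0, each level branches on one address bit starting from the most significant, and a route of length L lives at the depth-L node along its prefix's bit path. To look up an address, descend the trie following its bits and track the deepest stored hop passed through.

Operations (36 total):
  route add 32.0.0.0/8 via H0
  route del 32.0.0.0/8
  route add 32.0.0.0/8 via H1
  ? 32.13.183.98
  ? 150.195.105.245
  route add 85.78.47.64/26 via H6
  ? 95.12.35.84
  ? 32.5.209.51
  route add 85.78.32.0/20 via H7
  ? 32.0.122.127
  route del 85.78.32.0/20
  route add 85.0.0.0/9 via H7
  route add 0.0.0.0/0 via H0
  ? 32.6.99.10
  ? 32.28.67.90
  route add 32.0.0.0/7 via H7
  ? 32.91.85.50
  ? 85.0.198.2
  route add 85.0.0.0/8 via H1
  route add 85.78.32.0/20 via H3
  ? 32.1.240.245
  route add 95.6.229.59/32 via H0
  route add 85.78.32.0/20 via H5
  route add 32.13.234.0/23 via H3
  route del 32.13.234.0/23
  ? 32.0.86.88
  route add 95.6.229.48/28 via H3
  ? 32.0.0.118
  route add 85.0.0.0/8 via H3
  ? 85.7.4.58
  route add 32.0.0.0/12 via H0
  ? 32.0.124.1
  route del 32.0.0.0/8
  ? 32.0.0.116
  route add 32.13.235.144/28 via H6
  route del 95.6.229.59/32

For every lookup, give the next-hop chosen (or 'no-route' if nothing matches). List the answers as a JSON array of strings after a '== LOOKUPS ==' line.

Process each operation:
  add 32.0.0.0/8 -> H0 at depth 8
  - 32.0.0.0/8 clear@8
  add 32.0.0.0/8 -> H1 at depth 8
  Q 32.13.183.98: descend 00100000 ; hops seen [H1] ; pick H1
  Q 150.195.105.245: descend ε ; hops seen [∅] ; pick no-route
  add 85.78.47.64/26 -> H6 at depth 26
  Q 95.12.35.84: descend 0101 ; hops seen [∅] ; pick no-route
  Q 32.5.209.51: descend 00100000 ; hops seen [H1] ; pick H1
  add 85.78.32.0/20 -> H7 at depth 20
  Q 32.0.122.127: descend 00100000 ; hops seen [H1] ; pick H1
  - 85.78.32.0/20 clear@20
  add 85.0.0.0/9 -> H7 at depth 9
  add 0.0.0.0/0 -> H0 at depth 0
  Q 32.6.99.10: descend 00100000 ; hops seen [H0,H1] ; pick H1
  Q 32.28.67.90: descend 00100000 ; hops seen [H0,H1] ; pick H1
  add 32.0.0.0/7 -> H7 at depth 7
  Q 32.91.85.50: descend 00100000 ; hops seen [H0,H7,H1] ; pick H1
  Q 85.0.198.2: descend 010101010 ; hops seen [H0,H7] ; pick H7
  add 85.0.0.0/8 -> H1 at depth 8
  add 85.78.32.0/20 -> H3 at depth 20
  Q 32.1.240.245: descend 00100000 ; hops seen [H0,H7,H1] ; pick H1
  add 95.6.229.59/32 -> H0 at depth 32
  add 85.78.32.0/20 -> H5 at depth 20
  add 32.13.234.0/23 -> H3 at depth 23
  - 32.13.234.0/23 clear@23
  Q 32.0.86.88: descend 001000000000 ; hops seen [H0,H7,H1] ; pick H1
  add 95.6.229.48/28 -> H3 at depth 28
  Q 32.0.0.118: descend 001000000000 ; hops seen [H0,H7,H1] ; pick H1
  add 85.0.0.0/8 -> H3 at depth 8
  Q 85.7.4.58: descend 010101010 ; hops seen [H0,H3,H7] ; pick H7
  add 32.0.0.0/12 -> H0 at depth 12
  Q 32.0.124.1: descend 001000000000 ; hops seen [H0,H7,H1,H0] ; pick H0
  - 32.0.0.0/8 clear@8
  Q 32.0.0.116: descend 001000000000 ; hops seen [H0,H7,H0] ; pick H0
  add 32.13.235.144/28 -> H6 at depth 28
  - 95.6.229.59/32 clear@32

== LOOKUPS ==
["H1","no-route","no-route","H1","H1","H1","H1","H1","H7","H1","H1","H1","H7","H0","H0"]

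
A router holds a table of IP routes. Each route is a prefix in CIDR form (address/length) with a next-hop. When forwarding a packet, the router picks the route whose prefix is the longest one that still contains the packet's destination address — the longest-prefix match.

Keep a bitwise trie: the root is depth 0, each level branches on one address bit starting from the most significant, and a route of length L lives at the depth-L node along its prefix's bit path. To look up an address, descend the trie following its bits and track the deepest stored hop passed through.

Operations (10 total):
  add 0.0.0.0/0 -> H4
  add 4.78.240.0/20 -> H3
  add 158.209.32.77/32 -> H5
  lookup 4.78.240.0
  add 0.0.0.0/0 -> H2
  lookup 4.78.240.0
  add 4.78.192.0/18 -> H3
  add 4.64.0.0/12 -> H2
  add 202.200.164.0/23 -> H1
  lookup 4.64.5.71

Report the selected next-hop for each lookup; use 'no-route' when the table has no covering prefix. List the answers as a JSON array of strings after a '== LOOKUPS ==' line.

Process each operation:
  + 0.0.0.0/0 (H4) depth=0
  + 4.78.240.0/20 (H3) depth=20
  + 158.209.32.77/32 (H5) depth=32
  lookup 4.78.240.0: bits 00000100010011101111 walk d0:H4→d1:-→d2:-→d3:-→d4:-→d5:-→d6:-→d7:-→d8:-→d9:-→d10:-→d11:-→d12:-→d13:-→d14:-→d15:-→d16:-→d17:-→d18:-→d19:-→d20:H3 -> H3
  + 0.0.0.0/0 (H2) depth=0
  lookup 4.78.240.0: bits 00000100010011101111 walk d0:H2→d1:-→d2:-→d3:-→d4:-→d5:-→d6:-→d7:-→d8:-→d9:-→d10:-→d11:-→d12:-→d13:-→d14:-→d15:-→d16:-→d17:-→d18:-→d19:-→d20:H3 -> H3
  + 4.78.192.0/18 (H3) depth=18
  + 4.64.0.0/12 (H2) depth=12
  + 202.200.164.0/23 (H1) depth=23
  lookup 4.64.5.71: bits 000001000100 walk d0:H2→d1:-→d2:-→d3:-→d4:-→d5:-→d6:-→d7:-→d8:-→d9:-→d10:-→d11:-→d12:H2 -> H2

== LOOKUPS ==
["H3","H3","H2"]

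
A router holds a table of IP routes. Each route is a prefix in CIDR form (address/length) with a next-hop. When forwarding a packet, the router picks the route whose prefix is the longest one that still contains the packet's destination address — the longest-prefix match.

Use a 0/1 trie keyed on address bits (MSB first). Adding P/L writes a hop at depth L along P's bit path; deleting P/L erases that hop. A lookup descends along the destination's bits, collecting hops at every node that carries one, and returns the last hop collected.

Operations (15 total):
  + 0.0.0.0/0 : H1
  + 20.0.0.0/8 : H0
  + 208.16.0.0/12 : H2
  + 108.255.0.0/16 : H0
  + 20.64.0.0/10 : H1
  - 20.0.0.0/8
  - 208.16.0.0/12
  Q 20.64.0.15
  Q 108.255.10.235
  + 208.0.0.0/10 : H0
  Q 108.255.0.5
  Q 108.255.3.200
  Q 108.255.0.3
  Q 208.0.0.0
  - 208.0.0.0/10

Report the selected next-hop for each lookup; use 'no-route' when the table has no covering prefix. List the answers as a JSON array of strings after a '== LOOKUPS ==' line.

Process each operation:
  add 0.0.0.0/0 -> H1 at depth 0
  add 20.0.0.0/8 -> H0 at depth 8
  add 208.16.0.0/12 -> H2 at depth 12
  add 108.255.0.0/16 -> H0 at depth 16
  add 20.64.0.0/10 -> H1 at depth 10
  del 20.0.0.0/8 (clear depth 8)
  del 208.16.0.0/12 (clear depth 12)
  Q 20.64.0.15: descend 0001010001 ; hops seen [H1,H1] ; pick H1
  Q 108.255.10.235: descend 0110110011111111 ; hops seen [H1,H0] ; pick H0
  add 208.0.0.0/10 -> H0 at depth 10
  Q 108.255.0.5: descend 0110110011111111 ; hops seen [H1,H0] ; pick H0
  Q 108.255.3.200: descend 0110110011111111 ; hops seen [H1,H0] ; pick H0
  Q 108.255.0.3: descend 0110110011111111 ; hops seen [H1,H0] ; pick H0
  Q 208.0.0.0: descend 11010000000 ; hops seen [H1,H0] ; pick H0
  del 208.0.0.0/10 (clear depth 10)

== LOOKUPS ==
["H1","H0","H0","H0","H0","H0"]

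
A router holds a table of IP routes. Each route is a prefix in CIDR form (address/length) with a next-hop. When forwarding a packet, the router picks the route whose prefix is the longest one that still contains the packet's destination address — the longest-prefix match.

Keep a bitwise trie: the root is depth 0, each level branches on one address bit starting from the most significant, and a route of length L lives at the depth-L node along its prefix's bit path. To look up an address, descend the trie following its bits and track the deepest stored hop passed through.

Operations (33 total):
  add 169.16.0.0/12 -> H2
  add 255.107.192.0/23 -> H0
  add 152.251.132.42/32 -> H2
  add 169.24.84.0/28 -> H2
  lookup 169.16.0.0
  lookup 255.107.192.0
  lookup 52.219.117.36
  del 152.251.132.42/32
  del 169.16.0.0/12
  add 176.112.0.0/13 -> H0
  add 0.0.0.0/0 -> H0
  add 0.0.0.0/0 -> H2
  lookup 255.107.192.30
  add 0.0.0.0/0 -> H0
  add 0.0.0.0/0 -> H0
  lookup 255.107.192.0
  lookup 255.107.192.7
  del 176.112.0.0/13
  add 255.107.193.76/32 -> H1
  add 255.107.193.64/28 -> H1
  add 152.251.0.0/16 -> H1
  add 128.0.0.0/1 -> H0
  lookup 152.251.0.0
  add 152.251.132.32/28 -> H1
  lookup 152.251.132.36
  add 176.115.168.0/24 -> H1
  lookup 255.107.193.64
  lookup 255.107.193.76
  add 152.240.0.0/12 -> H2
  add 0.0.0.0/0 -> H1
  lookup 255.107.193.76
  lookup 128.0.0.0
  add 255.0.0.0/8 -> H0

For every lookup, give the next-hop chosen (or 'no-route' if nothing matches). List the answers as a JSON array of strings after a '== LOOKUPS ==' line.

Apply in order:
  + 169.16.0.0/12 (H2) depth=12
  + 255.107.192.0/23 (H0) depth=23
  + 152.251.132.42/32 (H2) depth=32
  + 169.24.84.0/28 (H2) depth=28
  lookup 169.16.0.0: bits 101010010001 walk d0:-→d1:-→d2:-→d3:-→d4:-→d5:-→d6:-→d7:-→d8:-→d9:-→d10:-→d11:-→d12:H2 -> H2
  lookup 255.107.192.0: bits 11111111011010111100000 walk d0:-→d1:-→d2:-→d3:-→d4:-→d5:-→d6:-→d7:-→d8:-→d9:-→d10:-→d11:-→d12:-→d13:-→d14:-→d15:-→d16:-→d17:-→d18:-→d19:-→d20:-→d21:-→d22:-→d23:H0 -> H0
  lookup 52.219.117.36: bits ε walk d0:- -> no-route
  del 152.251.132.42/32 (clear depth 32)
  del 169.16.0.0/12 (clear depth 12)
  + 176.112.0.0/13 (H0) depth=13
  + 0.0.0.0/0 (H0) depth=0
  + 0.0.0.0/0 (H2) depth=0
  lookup 255.107.192.30: bits 11111111011010111100000 walk d0:H2→d1:-→d2:-→d3:-→d4:-→d5:-→d6:-→d7:-→d8:-→d9:-→d10:-→d11:-→d12:-→d13:-→d14:-→d15:-→d16:-→d17:-→d18:-→d19:-→d20:-→d21:-→d22:-→d23:H0 -> H0
  + 0.0.0.0/0 (H0) depth=0
  + 0.0.0.0/0 (H0) depth=0
  lookup 255.107.192.0: bits 11111111011010111100000 walk d0:H0→d1:-→d2:-→d3:-→d4:-→d5:-→d6:-→d7:-→d8:-→d9:-→d10:-→d11:-→d12:-→d13:-→d14:-→d15:-→d16:-→d17:-→d18:-→d19:-→d20:-→d21:-→d22:-→d23:H0 -> H0
  lookup 255.107.192.7: bits 11111111011010111100000 walk d0:H0→d1:-→d2:-→d3:-→d4:-→d5:-→d6:-→d7:-→d8:-→d9:-→d10:-→d11:-→d12:-→d13:-→d14:-→d15:-→d16:-→d17:-→d18:-→d19:-→d20:-→d21:-→d22:-→d23:H0 -> H0
  del 176.112.0.0/13 (clear depth 13)
  + 255.107.193.76/32 (H1) depth=32
  + 255.107.193.64/28 (H1) depth=28
  + 152.251.0.0/16 (H1) depth=16
  + 128.0.0.0/1 (H0) depth=1
  lookup 152.251.0.0: bits 1001100011111011 walk d0:H0→d1:H0→d2:-→d3:-→d4:-→d5:-→d6:-→d7:-→d8:-→d9:-→d10:-→d11:-→d12:-→d13:-→d14:-→d15:-→d16:H1 -> H1
  + 152.251.132.32/28 (H1) depth=28
  lookup 152.251.132.36: bits 1001100011111011100001000010 walk d0:H0→d1:H0→d2:-→d3:-→d4:-→d5:-→d6:-→d7:-→d8:-→d9:-→d10:-→d11:-→d12:-→d13:-→d14:-→d15:-→d16:H1→d17:-→d18:-→d19:-→d20:-→d21:-→d22:-→d23:-→d24:-→d25:-→d26:-→d27:-→d28:H1 -> H1
  + 176.115.168.0/24 (H1) depth=24
  lookup 255.107.193.64: bits 1111111101101011110000010100 walk d0:H0→d1:H0→d2:-→d3:-→d4:-→d5:-→d6:-→d7:-→d8:-→d9:-→d10:-→d11:-→d12:-→d13:-→d14:-→d15:-→d16:-→d17:-→d18:-→d19:-→d20:-→d21:-→d22:-→d23:H0→d24:-→d25:-→d26:-→d27:-→d28:H1 -> H1
  lookup 255.107.193.76: bits 11111111011010111100000101001100 walk d0:H0→d1:H0→d2:-→d3:-→d4:-→d5:-→d6:-→d7:-→d8:-→d9:-→d10:-→d11:-→d12:-→d13:-→d14:-→d15:-→d16:-→d17:-→d18:-→d19:-→d20:-→d21:-→d22:-→d23:H0→d24:-→d25:-→d26:-→d27:-→d28:H1→d29:-→d30:-→d31:-→d32:H1 -> H1
  + 152.240.0.0/12 (H2) depth=12
  + 0.0.0.0/0 (H1) depth=0
  lookup 255.107.193.76: bits 11111111011010111100000101001100 walk d0:H1→d1:H0→d2:-→d3:-→d4:-→d5:-→d6:-→d7:-→d8:-→d9:-→d10:-→d11:-→d12:-→d13:-→d14:-→d15:-→d16:-→d17:-→d18:-→d19:-→d20:-→d21:-→d22:-→d23:H0→d24:-→d25:-→d26:-→d27:-→d28:H1→d29:-→d30:-→d31:-→d32:H1 -> H1
  lookup 128.0.0.0: bits 100 walk d0:H1→d1:H0→d2:-→d3:- -> H0
  + 255.0.0.0/8 (H0) depth=8

== LOOKUPS ==
["H2","H0","no-route","H0","H0","H0","H1","H1","H1","H1","H1","H0"]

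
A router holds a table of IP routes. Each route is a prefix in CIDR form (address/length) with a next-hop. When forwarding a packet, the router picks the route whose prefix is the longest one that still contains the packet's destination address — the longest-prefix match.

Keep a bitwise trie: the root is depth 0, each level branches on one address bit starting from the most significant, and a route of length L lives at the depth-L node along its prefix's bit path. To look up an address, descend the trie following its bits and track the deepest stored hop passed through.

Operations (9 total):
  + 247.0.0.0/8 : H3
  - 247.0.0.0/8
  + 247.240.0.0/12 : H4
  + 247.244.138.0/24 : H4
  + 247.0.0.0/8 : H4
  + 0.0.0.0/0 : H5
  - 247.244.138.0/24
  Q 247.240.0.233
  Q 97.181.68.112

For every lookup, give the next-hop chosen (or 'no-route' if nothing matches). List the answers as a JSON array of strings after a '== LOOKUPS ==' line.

Process each operation:
  add 247.0.0.0/8 -> H3 at depth 8
  del 247.0.0.0/8 (clear depth 8)
  add 247.240.0.0/12 -> H4 at depth 12
  add 247.244.138.0/24 -> H4 at depth 24
  add 247.0.0.0/8 -> H4 at depth 8
  add 0.0.0.0/0 -> H5 at depth 0
  del 247.244.138.0/24 (clear depth 24)
  ? 247.240.0.233  path d0:H5→d1:-→d2:-→d3:-→d4:-→d5:-→d6:-→d7:-→d8:H4→d9:-→d10:-→d11:-→d12:H4→d13:-  best=H4
  ? 97.181.68.112  path d0:H5  best=H5

== LOOKUPS ==
["H4","H5"]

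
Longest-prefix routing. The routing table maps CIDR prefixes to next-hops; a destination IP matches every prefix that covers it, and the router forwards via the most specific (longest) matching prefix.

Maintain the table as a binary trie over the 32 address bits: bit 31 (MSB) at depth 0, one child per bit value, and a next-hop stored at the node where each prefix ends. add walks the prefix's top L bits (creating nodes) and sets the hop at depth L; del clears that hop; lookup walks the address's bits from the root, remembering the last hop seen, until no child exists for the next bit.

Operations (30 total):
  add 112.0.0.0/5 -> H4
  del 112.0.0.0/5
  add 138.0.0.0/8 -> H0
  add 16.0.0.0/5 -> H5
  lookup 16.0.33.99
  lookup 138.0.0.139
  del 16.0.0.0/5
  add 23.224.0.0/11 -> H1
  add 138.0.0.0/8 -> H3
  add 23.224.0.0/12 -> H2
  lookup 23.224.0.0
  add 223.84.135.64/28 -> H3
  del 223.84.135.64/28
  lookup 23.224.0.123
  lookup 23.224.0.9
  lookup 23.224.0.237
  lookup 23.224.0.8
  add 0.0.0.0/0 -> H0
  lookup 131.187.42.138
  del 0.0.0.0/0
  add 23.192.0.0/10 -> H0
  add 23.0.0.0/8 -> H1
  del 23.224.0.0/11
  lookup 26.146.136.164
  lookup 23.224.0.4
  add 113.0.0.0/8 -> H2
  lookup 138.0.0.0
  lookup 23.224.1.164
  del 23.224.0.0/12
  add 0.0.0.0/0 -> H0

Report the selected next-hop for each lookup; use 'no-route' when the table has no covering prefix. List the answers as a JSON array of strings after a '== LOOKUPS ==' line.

Apply in order:
  + 112.0.0.0/5 (H4) depth=5
  - 112.0.0.0/5 clear@5
  + 138.0.0.0/8 (H0) depth=8
  + 16.0.0.0/5 (H5) depth=5
  Q 16.0.33.99: descend 00010 ; hops seen [H5] ; pick H5
  Q 138.0.0.139: descend 10001010 ; hops seen [H0] ; pick H0
  - 16.0.0.0/5 clear@5
  + 23.224.0.0/11 (H1) depth=11
  + 138.0.0.0/8 (H3) depth=8
  + 23.224.0.0/12 (H2) depth=12
  Q 23.224.0.0: descend 000101111110 ; hops seen [H1,H2] ; pick H2
  + 223.84.135.64/28 (H3) depth=28
  - 223.84.135.64/28 clear@28
  Q 23.224.0.123: descend 000101111110 ; hops seen [H1,H2] ; pick H2
  Q 23.224.0.9: descend 000101111110 ; hops seen [H1,H2] ; pick H2
  Q 23.224.0.237: descend 000101111110 ; hops seen [H1,H2] ; pick H2
  Q 23.224.0.8: descend 000101111110 ; hops seen [H1,H2] ; pick H2
  + 0.0.0.0/0 (H0) depth=0
  Q 131.187.42.138: descend 1000 ; hops seen [H0] ; pick H0
  - 0.0.0.0/0 clear@0
  + 23.192.0.0/10 (H0) depth=10
  + 23.0.0.0/8 (H1) depth=8
  - 23.224.0.0/11 clear@11
  Q 26.146.136.164: descend 0001 ; hops seen [∅] ; pick no-route
  Q 23.224.0.4: descend 000101111110 ; hops seen [H1,H0,H2] ; pick H2
  + 113.0.0.0/8 (H2) depth=8
  Q 138.0.0.0: descend 10001010 ; hops seen [H3] ; pick H3
  Q 23.224.1.164: descend 000101111110 ; hops seen [H1,H0,H2] ; pick H2
  - 23.224.0.0/12 clear@12
  + 0.0.0.0/0 (H0) depth=0

== LOOKUPS ==
["H5","H0","H2","H2","H2","H2","H2","H0","no-route","H2","H3","H2"]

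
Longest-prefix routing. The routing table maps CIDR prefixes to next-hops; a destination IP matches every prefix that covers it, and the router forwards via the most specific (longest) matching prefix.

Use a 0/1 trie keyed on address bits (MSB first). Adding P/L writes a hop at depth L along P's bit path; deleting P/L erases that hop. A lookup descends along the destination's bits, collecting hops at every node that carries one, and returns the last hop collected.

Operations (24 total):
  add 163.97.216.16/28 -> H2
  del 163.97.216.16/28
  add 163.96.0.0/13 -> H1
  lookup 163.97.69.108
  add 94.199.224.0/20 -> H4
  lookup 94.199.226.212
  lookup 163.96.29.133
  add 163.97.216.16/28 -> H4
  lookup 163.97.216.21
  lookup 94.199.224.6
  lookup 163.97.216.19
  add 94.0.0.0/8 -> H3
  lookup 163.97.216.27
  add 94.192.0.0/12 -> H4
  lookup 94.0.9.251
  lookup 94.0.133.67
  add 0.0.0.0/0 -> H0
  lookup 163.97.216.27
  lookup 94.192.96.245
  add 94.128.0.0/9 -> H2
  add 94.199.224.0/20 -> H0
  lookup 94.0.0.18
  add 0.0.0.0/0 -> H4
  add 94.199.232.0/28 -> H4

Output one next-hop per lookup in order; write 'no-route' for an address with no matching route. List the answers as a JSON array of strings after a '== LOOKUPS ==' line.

Apply in order:
  + 163.97.216.16/28 (H2) depth=28
  del 163.97.216.16/28 (clear depth 28)
  + 163.96.0.0/13 (H1) depth=13
  Q 163.97.69.108: descend 1010001101100001 ; hops seen [H1] ; pick H1
  + 94.199.224.0/20 (H4) depth=20
  Q 94.199.226.212: descend 01011110110001111110 ; hops seen [H4] ; pick H4
  Q 163.96.29.133: descend 101000110110000 ; hops seen [H1] ; pick H1
  + 163.97.216.16/28 (H4) depth=28
  Q 163.97.216.21: descend 1010001101100001110110000001 ; hops seen [H1,H4] ; pick H4
  Q 94.199.224.6: descend 01011110110001111110 ; hops seen [H4] ; pick H4
  Q 163.97.216.19: descend 1010001101100001110110000001 ; hops seen [H1,H4] ; pick H4
  + 94.0.0.0/8 (H3) depth=8
  Q 163.97.216.27: descend 1010001101100001110110000001 ; hops seen [H1,H4] ; pick H4
  + 94.192.0.0/12 (H4) depth=12
  Q 94.0.9.251: descend 01011110 ; hops seen [H3] ; pick H3
  Q 94.0.133.67: descend 01011110 ; hops seen [H3] ; pick H3
  + 0.0.0.0/0 (H0) depth=0
  Q 163.97.216.27: descend 1010001101100001110110000001 ; hops seen [H0,H1,H4] ; pick H4
  Q 94.192.96.245: descend 0101111011000 ; hops seen [H0,H3,H4] ; pick H4
  + 94.128.0.0/9 (H2) depth=9
  + 94.199.224.0/20 (H0) depth=20
  Q 94.0.0.18: descend 01011110 ; hops seen [H0,H3] ; pick H3
  + 0.0.0.0/0 (H4) depth=0
  + 94.199.232.0/28 (H4) depth=28

== LOOKUPS ==
["H1","H4","H1","H4","H4","H4","H4","H3","H3","H4","H4","H3"]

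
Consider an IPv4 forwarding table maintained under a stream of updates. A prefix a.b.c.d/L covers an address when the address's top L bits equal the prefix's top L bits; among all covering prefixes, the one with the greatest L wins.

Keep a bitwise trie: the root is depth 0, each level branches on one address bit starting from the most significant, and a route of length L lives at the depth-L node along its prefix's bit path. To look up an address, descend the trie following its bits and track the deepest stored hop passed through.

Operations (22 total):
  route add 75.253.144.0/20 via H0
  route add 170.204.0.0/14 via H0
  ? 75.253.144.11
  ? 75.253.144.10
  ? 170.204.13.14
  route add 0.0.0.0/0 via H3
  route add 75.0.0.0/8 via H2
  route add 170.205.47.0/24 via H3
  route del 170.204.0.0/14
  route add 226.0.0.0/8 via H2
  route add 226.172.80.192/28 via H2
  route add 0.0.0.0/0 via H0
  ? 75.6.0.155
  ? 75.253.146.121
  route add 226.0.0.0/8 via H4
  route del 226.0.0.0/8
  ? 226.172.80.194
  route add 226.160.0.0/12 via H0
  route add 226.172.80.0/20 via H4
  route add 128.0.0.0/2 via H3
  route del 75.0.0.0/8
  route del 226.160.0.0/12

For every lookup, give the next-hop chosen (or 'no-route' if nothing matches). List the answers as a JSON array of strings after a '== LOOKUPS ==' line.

Apply in order:
  + 75.253.144.0/20 (H0) depth=20
  + 170.204.0.0/14 (H0) depth=14
  lookup 75.253.144.11: bits 01001011111111011001 walk d0:-→d1:-→d2:-→d3:-→d4:-→d5:-→d6:-→d7:-→d8:-→d9:-→d10:-→d11:-→d12:-→d13:-→d14:-→d15:-→d16:-→d17:-→d18:-→d19:-→d20:H0 -> H0
  lookup 75.253.144.10: bits 01001011111111011001 walk d0:-→d1:-→d2:-→d3:-→d4:-→d5:-→d6:-→d7:-→d8:-→d9:-→d10:-→d11:-→d12:-→d13:-→d14:-→d15:-→d16:-→d17:-→d18:-→d19:-→d20:H0 -> H0
  lookup 170.204.13.14: bits 10101010110011 walk d0:-→d1:-→d2:-→d3:-→d4:-→d5:-→d6:-→d7:-→d8:-→d9:-→d10:-→d11:-→d12:-→d13:-→d14:H0 -> H0
  + 0.0.0.0/0 (H3) depth=0
  + 75.0.0.0/8 (H2) depth=8
  + 170.205.47.0/24 (H3) depth=24
  del 170.204.0.0/14 (clear depth 14)
  + 226.0.0.0/8 (H2) depth=8
  + 226.172.80.192/28 (H2) depth=28
  + 0.0.0.0/0 (H0) depth=0
  lookup 75.6.0.155: bits 01001011 walk d0:H0→d1:-→d2:-→d3:-→d4:-→d5:-→d6:-→d7:-→d8:H2 -> H2
  lookup 75.253.146.121: bits 01001011111111011001 walk d0:H0→d1:-→d2:-→d3:-→d4:-→d5:-→d6:-→d7:-→d8:H2→d9:-→d10:-→d11:-→d12:-→d13:-→d14:-→d15:-→d16:-→d17:-→d18:-→d19:-→d20:H0 -> H0
  + 226.0.0.0/8 (H4) depth=8
  del 226.0.0.0/8 (clear depth 8)
  lookup 226.172.80.194: bits 1110001010101100010100001100 walk d0:H0→d1:-→d2:-→d3:-→d4:-→d5:-→d6:-→d7:-→d8:-→d9:-→d10:-→d11:-→d12:-→d13:-→d14:-→d15:-→d16:-→d17:-→d18:-→d19:-→d20:-→d21:-→d22:-→d23:-→d24:-→d25:-→d26:-→d27:-→d28:H2 -> H2
  + 226.160.0.0/12 (H0) depth=12
  + 226.172.80.0/20 (H4) depth=20
  + 128.0.0.0/2 (H3) depth=2
  del 75.0.0.0/8 (clear depth 8)
  del 226.160.0.0/12 (clear depth 12)

== LOOKUPS ==
["H0","H0","H0","H2","H0","H2"]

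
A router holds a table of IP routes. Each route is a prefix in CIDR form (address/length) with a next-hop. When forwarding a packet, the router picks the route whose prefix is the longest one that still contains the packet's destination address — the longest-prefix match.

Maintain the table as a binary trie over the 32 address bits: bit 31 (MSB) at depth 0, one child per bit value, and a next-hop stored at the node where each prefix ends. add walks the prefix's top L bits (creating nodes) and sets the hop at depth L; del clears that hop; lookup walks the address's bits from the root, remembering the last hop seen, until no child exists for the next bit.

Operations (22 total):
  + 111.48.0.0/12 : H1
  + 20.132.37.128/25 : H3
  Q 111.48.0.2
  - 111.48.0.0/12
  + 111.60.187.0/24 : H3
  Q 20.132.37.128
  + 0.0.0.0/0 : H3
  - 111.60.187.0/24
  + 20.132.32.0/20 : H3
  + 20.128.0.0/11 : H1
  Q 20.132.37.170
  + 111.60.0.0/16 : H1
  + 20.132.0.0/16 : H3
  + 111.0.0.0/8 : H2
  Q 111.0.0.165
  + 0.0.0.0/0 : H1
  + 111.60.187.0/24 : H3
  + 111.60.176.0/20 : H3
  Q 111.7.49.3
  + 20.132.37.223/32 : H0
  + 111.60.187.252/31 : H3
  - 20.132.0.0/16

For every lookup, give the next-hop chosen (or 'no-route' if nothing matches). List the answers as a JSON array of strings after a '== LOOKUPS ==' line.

Process each operation:
  add 111.48.0.0/12 -> H1 at depth 12
  add 20.132.37.128/25 -> H3 at depth 25
  Q 111.48.0.2: descend 011011110011 ; hops seen [H1] ; pick H1
  - 111.48.0.0/12 clear@12
  add 111.60.187.0/24 -> H3 at depth 24
  Q 20.132.37.128: descend 0001010010000100001001011 ; hops seen [H3] ; pick H3
  add 0.0.0.0/0 -> H3 at depth 0
  - 111.60.187.0/24 clear@24
  add 20.132.32.0/20 -> H3 at depth 20
  add 20.128.0.0/11 -> H1 at depth 11
  Q 20.132.37.170: descend 0001010010000100001001011 ; hops seen [H3,H1,H3,H3] ; pick H3
  add 111.60.0.0/16 -> H1 at depth 16
  add 20.132.0.0/16 -> H3 at depth 16
  add 111.0.0.0/8 -> H2 at depth 8
  Q 111.0.0.165: descend 0110111100 ; hops seen [H3,H2] ; pick H2
  add 0.0.0.0/0 -> H1 at depth 0
  add 111.60.187.0/24 -> H3 at depth 24
  add 111.60.176.0/20 -> H3 at depth 20
  Q 111.7.49.3: descend 0110111100 ; hops seen [H1,H2] ; pick H2
  add 20.132.37.223/32 -> H0 at depth 32
  add 111.60.187.252/31 -> H3 at depth 31
  - 20.132.0.0/16 clear@16

== LOOKUPS ==
["H1","H3","H3","H2","H2"]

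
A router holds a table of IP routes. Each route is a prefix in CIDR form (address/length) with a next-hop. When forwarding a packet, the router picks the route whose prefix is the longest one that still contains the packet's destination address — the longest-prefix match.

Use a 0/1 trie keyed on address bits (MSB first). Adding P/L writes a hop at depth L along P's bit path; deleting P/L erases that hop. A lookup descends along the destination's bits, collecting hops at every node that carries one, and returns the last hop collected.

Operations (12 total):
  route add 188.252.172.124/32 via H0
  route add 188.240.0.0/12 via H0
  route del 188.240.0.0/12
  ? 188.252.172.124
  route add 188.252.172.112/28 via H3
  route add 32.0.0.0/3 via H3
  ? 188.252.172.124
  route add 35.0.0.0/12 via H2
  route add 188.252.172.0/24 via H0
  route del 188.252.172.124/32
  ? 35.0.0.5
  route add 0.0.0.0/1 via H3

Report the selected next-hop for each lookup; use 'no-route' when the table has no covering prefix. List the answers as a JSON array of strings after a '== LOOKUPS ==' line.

Apply in order:
  add 188.252.172.124/32 -> H0 at depth 32
  add 188.240.0.0/12 -> H0 at depth 12
  - 188.240.0.0/12 clear@12
  ? 188.252.172.124  path d0:-→d1:-→d2:-→d3:-→d4:-→d5:-→d6:-→d7:-→d8:-→d9:-→d10:-→d11:-→d12:-→d13:-→d14:-→d15:-→d16:-→d17:-→d18:-→d19:-→d20:-→d21:-→d22:-→d23:-→d24:-→d25:-→d26:-→d27:-→d28:-→d29:-→d30:-→d31:-→d32:H0  best=H0
  add 188.252.172.112/28 -> H3 at depth 28
  add 32.0.0.0/3 -> H3 at depth 3
  ? 188.252.172.124  path d0:-→d1:-→d2:-→d3:-→d4:-→d5:-→d6:-→d7:-→d8:-→d9:-→d10:-→d11:-→d12:-→d13:-→d14:-→d15:-→d16:-→d17:-→d18:-→d19:-→d20:-→d21:-→d22:-→d23:-→d24:-→d25:-→d26:-→d27:-→d28:H3→d29:-→d30:-→d31:-→d32:H0  best=H0
  add 35.0.0.0/12 -> H2 at depth 12
  add 188.252.172.0/24 -> H0 at depth 24
  - 188.252.172.124/32 clear@32
  ? 35.0.0.5  path d0:-→d1:-→d2:-→d3:H3→d4:-→d5:-→d6:-→d7:-→d8:-→d9:-→d10:-→d11:-→d12:H2  best=H2
  add 0.0.0.0/1 -> H3 at depth 1

== LOOKUPS ==
["H0","H0","H2"]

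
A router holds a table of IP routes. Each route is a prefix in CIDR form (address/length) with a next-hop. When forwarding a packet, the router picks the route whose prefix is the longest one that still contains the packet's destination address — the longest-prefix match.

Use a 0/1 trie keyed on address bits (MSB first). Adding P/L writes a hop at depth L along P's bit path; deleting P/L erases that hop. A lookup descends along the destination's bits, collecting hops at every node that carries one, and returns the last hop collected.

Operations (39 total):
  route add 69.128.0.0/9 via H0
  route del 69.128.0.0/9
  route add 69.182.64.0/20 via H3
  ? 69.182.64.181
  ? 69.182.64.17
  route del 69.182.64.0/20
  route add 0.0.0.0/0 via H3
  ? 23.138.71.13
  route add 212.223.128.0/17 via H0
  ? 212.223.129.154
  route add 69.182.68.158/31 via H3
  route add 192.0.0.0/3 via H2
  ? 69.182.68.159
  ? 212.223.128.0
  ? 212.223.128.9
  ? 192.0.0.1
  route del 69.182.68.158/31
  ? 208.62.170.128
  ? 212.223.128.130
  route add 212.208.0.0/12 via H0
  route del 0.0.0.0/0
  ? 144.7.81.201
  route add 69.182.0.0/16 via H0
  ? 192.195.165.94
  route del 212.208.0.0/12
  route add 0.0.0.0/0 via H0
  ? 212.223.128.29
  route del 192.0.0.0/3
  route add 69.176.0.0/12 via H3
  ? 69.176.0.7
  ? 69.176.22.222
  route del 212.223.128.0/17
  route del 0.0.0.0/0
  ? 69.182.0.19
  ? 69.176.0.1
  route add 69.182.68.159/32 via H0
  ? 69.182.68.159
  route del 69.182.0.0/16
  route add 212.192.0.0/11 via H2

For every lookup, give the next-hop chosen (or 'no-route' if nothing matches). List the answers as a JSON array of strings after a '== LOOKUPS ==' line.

Apply in order:
  + 69.128.0.0/9 (H0) depth=9
  del 69.128.0.0/9 (clear depth 9)
  + 69.182.64.0/20 (H3) depth=20
  Q 69.182.64.181: descend 01000101101101100100 ; hops seen [H3] ; pick H3
  Q 69.182.64.17: descend 01000101101101100100 ; hops seen [H3] ; pick H3
  del 69.182.64.0/20 (clear depth 20)
  + 0.0.0.0/0 (H3) depth=0
  Q 23.138.71.13: descend 0 ; hops seen [H3] ; pick H3
  + 212.223.128.0/17 (H0) depth=17
  Q 212.223.129.154: descend 11010100110111111 ; hops seen [H3,H0] ; pick H0
  + 69.182.68.158/31 (H3) depth=31
  + 192.0.0.0/3 (H2) depth=3
  Q 69.182.68.159: descend 0100010110110110010001001001111 ; hops seen [H3,H3] ; pick H3
  Q 212.223.128.0: descend 11010100110111111 ; hops seen [H3,H2,H0] ; pick H0
  Q 212.223.128.9: descend 11010100110111111 ; hops seen [H3,H2,H0] ; pick H0
  Q 192.0.0.1: descend 110 ; hops seen [H3,H2] ; pick H2
  del 69.182.68.158/31 (clear depth 31)
  Q 208.62.170.128: descend 11010 ; hops seen [H3,H2] ; pick H2
  Q 212.223.128.130: descend 11010100110111111 ; hops seen [H3,H2,H0] ; pick H0
  + 212.208.0.0/12 (H0) depth=12
  del 0.0.0.0/0 (clear depth 0)
  Q 144.7.81.201: descend 1 ; hops seen [∅] ; pick no-route
  + 69.182.0.0/16 (H0) depth=16
  Q 192.195.165.94: descend 110 ; hops seen [H2] ; pick H2
  del 212.208.0.0/12 (clear depth 12)
  + 0.0.0.0/0 (H0) depth=0
  Q 212.223.128.29: descend 11010100110111111 ; hops seen [H0,H2,H0] ; pick H0
  del 192.0.0.0/3 (clear depth 3)
  + 69.176.0.0/12 (H3) depth=12
  Q 69.176.0.7: descend 0100010110110 ; hops seen [H0,H3] ; pick H3
  Q 69.176.22.222: descend 0100010110110 ; hops seen [H0,H3] ; pick H3
  del 212.223.128.0/17 (clear depth 17)
  del 0.0.0.0/0 (clear depth 0)
  Q 69.182.0.19: descend 01000101101101100 ; hops seen [H3,H0] ; pick H0
  Q 69.176.0.1: descend 0100010110110 ; hops seen [H3] ; pick H3
  + 69.182.68.159/32 (H0) depth=32
  Q 69.182.68.159: descend 01000101101101100100010010011111 ; hops seen [H3,H0,H0] ; pick H0
  del 69.182.0.0/16 (clear depth 16)
  + 212.192.0.0/11 (H2) depth=11

== LOOKUPS ==
["H3","H3","H3","H0","H3","H0","H0","H2","H2","H0","no-route","H2","H0","H3","H3","H0","H3","H0"]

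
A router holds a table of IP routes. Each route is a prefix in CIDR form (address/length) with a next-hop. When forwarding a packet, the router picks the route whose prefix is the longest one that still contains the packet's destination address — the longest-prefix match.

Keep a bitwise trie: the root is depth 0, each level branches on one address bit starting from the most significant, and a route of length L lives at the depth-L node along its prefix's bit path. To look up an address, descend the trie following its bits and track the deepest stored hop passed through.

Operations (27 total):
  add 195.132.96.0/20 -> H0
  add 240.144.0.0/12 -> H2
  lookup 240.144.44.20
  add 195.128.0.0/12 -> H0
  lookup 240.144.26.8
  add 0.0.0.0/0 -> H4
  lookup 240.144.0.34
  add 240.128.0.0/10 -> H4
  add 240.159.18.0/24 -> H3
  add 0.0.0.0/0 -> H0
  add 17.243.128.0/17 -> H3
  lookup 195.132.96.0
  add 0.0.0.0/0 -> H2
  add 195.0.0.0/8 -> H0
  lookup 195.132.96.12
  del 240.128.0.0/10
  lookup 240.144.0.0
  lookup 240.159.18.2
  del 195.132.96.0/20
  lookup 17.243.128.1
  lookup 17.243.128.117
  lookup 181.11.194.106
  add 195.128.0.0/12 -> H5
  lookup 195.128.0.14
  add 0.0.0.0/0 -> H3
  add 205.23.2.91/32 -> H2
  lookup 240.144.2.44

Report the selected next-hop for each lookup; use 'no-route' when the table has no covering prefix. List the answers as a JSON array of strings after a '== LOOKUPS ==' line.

Process each operation:
  + 195.132.96.0/20 (H0) depth=20
  + 240.144.0.0/12 (H2) depth=12
  lookup 240.144.44.20: bits 111100001001 walk d0:-→d1:-→d2:-→d3:-→d4:-→d5:-→d6:-→d7:-→d8:-→d9:-→d10:-→d11:-→d12:H2 -> H2
  + 195.128.0.0/12 (H0) depth=12
  lookup 240.144.26.8: bits 111100001001 walk d0:-→d1:-→d2:-→d3:-→d4:-→d5:-→d6:-→d7:-→d8:-→d9:-→d10:-→d11:-→d12:H2 -> H2
  + 0.0.0.0/0 (H4) depth=0
  lookup 240.144.0.34: bits 111100001001 walk d0:H4→d1:-→d2:-→d3:-→d4:-→d5:-→d6:-→d7:-→d8:-→d9:-→d10:-→d11:-→d12:H2 -> H2
  + 240.128.0.0/10 (H4) depth=10
  + 240.159.18.0/24 (H3) depth=24
  + 0.0.0.0/0 (H0) depth=0
  + 17.243.128.0/17 (H3) depth=17
  lookup 195.132.96.0: bits 11000011100001000110 walk d0:H0→d1:-→d2:-→d3:-→d4:-→d5:-→d6:-→d7:-→d8:-→d9:-→d10:-→d11:-→d12:H0→d13:-→d14:-→d15:-→d16:-→d17:-→d18:-→d19:-→d20:H0 -> H0
  + 0.0.0.0/0 (H2) depth=0
  + 195.0.0.0/8 (H0) depth=8
  lookup 195.132.96.12: bits 11000011100001000110 walk d0:H2→d1:-→d2:-→d3:-→d4:-→d5:-→d6:-→d7:-→d8:H0→d9:-→d10:-→d11:-→d12:H0→d13:-→d14:-→d15:-→d16:-→d17:-→d18:-→d19:-→d20:H0 -> H0
  - 240.128.0.0/10 clear@10
  lookup 240.144.0.0: bits 111100001001 walk d0:H2→d1:-→d2:-→d3:-→d4:-→d5:-→d6:-→d7:-→d8:-→d9:-→d10:-→d11:-→d12:H2 -> H2
  lookup 240.159.18.2: bits 111100001001111100010010 walk d0:H2→d1:-→d2:-→d3:-→d4:-→d5:-→d6:-→d7:-→d8:-→d9:-→d10:-→d11:-→d12:H2→d13:-→d14:-→d15:-→d16:-→d17:-→d18:-→d19:-→d20:-→d21:-→d22:-→d23:-→d24:H3 -> H3
  - 195.132.96.0/20 clear@20
  lookup 17.243.128.1: bits 00010001111100111 walk d0:H2→d1:-→d2:-→d3:-→d4:-→d5:-→d6:-→d7:-→d8:-→d9:-→d10:-→d11:-→d12:-→d13:-→d14:-→d15:-→d16:-→d17:H3 -> H3
  lookup 17.243.128.117: bits 00010001111100111 walk d0:H2→d1:-→d2:-→d3:-→d4:-→d5:-→d6:-→d7:-→d8:-→d9:-→d10:-→d11:-→d12:-→d13:-→d14:-→d15:-→d16:-→d17:H3 -> H3
  lookup 181.11.194.106: bits 1 walk d0:H2→d1:- -> H2
  + 195.128.0.0/12 (H5) depth=12
  lookup 195.128.0.14: bits 1100001110000 walk d0:H2→d1:-→d2:-→d3:-→d4:-→d5:-→d6:-→d7:-→d8:H0→d9:-→d10:-→d11:-→d12:H5→d13:- -> H5
  + 0.0.0.0/0 (H3) depth=0
  + 205.23.2.91/32 (H2) depth=32
  lookup 240.144.2.44: bits 111100001001 walk d0:H3→d1:-→d2:-→d3:-→d4:-→d5:-→d6:-→d7:-→d8:-→d9:-→d10:-→d11:-→d12:H2 -> H2

== LOOKUPS ==
["H2","H2","H2","H0","H0","H2","H3","H3","H3","H2","H5","H2"]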